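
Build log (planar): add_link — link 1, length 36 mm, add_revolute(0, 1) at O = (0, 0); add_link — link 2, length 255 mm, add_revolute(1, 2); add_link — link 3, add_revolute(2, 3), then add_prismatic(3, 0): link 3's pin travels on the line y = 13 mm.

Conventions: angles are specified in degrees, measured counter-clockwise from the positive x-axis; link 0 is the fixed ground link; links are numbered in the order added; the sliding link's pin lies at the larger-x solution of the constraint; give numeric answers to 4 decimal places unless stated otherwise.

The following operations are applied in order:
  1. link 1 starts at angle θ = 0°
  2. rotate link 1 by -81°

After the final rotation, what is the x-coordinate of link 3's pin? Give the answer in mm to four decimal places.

geometry: r = 36 mm, L = 255 mm, e = 13 mm; θ starts at 0°
rotate link 1 by -81°: θ ← 0° -81° = -81°
crank pin P = (r cos θ, r sin θ) = (5.631641, -35.556780)
h = r sin θ − e = -35.556780 − 13 = -48.556780
x = r cos θ + √(L² − h²) = 5.631641 + 250.334255 = 255.965895

255.9659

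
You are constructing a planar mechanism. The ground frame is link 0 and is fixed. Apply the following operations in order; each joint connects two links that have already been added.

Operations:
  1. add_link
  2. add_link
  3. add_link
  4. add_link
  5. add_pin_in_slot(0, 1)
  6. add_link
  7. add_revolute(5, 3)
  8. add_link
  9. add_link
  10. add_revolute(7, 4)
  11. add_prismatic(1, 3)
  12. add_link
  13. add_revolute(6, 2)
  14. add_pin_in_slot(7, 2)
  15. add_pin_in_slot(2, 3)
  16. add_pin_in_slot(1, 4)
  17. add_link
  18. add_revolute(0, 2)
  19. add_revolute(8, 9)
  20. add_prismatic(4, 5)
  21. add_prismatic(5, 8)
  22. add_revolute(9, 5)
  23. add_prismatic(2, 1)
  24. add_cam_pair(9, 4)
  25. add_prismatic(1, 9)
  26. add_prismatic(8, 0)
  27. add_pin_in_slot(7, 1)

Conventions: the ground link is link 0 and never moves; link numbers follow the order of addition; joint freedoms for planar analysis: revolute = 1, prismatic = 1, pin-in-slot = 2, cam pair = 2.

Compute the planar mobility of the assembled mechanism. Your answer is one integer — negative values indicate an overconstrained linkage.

ground; <1,0,0>
#1 <2,0,0>
#2 <3,0,0>
#3 <4,0,0>
#4 <5,0,0>
PS:0↔1 J2 <5,0,1>
#5 <6,0,1>
R:5↔3 J1 <6,1,1>
#6 <7,1,1>
#7 <8,1,1>
R:7↔4 J1 <8,2,1>
P:1↔3 J1 <8,3,1>
#8 <9,3,1>
R:6↔2 J1 <9,4,1>
PS:7↔2 J2 <9,4,2>
PS:2↔3 J2 <9,4,3>
PS:1↔4 J2 <9,4,4>
#9 <10,4,4>
R:0↔2 J1 <10,5,4>
R:8↔9 J1 <10,6,4>
P:4↔5 J1 <10,7,4>
P:5↔8 J1 <10,8,4>
R:9↔5 J1 <10,9,4>
P:2↔1 J1 <10,10,4>
C:9↔4 J2 <10,10,5>
P:1↔9 J1 <10,11,5>
P:8↔0 J1 <10,12,5>
PS:7↔1 J2 <10,12,6>
3×9 − 2×12 − 1×6 = -3

M = -3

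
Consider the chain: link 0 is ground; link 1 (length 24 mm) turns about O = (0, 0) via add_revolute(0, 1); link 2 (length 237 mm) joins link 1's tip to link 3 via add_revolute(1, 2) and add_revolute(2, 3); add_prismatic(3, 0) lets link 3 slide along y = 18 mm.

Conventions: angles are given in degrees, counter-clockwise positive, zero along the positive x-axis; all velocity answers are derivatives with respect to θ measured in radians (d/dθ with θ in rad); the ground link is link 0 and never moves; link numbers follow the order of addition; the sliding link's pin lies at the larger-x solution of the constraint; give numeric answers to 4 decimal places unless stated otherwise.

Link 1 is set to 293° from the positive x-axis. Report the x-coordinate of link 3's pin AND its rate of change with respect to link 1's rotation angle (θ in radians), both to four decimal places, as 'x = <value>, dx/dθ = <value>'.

geometry: r = 24 mm, L = 237 mm, e = 18 mm
crank pin P = (r cos θ, r sin θ) = (9.377547, -22.092116)
h = r sin θ − e = -22.092116 − 18 = -40.092116
x = r cos θ + √(L² − h²) = 9.377547 + 233.584294 = 242.961841
dx/dθ = −r sin θ − h·r cos θ/√(L² − h²) (θ in radians; h = -40.092116) = 23.701667

x = 242.9618, dx/dθ = 23.7017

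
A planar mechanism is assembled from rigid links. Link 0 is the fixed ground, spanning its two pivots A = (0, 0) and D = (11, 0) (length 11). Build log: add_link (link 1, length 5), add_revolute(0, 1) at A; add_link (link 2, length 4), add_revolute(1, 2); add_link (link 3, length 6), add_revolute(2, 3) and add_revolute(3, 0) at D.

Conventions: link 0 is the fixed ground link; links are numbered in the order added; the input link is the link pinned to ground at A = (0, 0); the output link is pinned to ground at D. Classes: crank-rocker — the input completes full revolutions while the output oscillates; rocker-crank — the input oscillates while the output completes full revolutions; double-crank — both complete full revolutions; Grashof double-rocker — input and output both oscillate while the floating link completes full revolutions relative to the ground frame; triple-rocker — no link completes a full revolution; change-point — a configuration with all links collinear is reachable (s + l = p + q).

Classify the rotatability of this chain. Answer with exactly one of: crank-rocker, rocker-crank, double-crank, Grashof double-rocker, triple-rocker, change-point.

lengths: ground=11, input=5, coupler=4, output=6
sorted: s=4 (shortest), l=11 (longest), p+q=11
s + l = 15 vs p + q = 11
s + l > p + q → non-Grashof → no link fully rotates → triple-rocker

triple-rocker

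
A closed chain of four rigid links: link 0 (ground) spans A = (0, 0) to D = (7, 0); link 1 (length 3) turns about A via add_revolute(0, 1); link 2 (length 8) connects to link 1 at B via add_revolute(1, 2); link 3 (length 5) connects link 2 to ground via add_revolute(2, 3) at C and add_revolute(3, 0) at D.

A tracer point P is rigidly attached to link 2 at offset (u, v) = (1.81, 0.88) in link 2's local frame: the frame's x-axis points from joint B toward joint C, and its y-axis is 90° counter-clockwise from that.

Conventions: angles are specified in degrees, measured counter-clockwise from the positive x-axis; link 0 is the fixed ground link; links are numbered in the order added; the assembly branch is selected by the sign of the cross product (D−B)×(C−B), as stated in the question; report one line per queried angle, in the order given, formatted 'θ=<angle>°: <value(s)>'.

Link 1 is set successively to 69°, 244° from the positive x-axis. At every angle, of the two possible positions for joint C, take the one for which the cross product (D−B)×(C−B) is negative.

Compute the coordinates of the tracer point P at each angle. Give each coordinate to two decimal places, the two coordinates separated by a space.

A=(0,0), D=(7.00,0)
θ=69°: B = A + 3.00·(cos69°, sin69°) = (1.0751, 2.8007)
θ=69°: |BD| = 6.5535
θ=69°: circle(B,8.00) ∩ circle(D,5.00): a=6.2523, h=4.9909
θ=69°:   candidates: C₊=(8.8606,4.6409) cross=32.708; C₋=(4.5947,-4.3834) cross=-32.708
θ=69°:   branch - wants cross < 0 → take C=(4.5947,-4.3834) (cross=-32.708)
θ=69°: ex = (C−B)/|BC| = (0.4399,-0.8980); ey = (0.8980,0.4399)
θ=69°: P = B + 1.81·ex + 0.88·ey = (2.6617,1.5625)
θ=244°: B = A + 3.00·(cos244°, sin244°) = (-1.3151, -2.6964)
θ=244°: |BD| = 8.7414
θ=244°: circle(B,8.00) ∩ circle(D,5.00): a=6.6015, h=4.5189
θ=244°:   candidates: C₊=(3.5705,3.6385) cross=39.502; C₋=(6.3584,-4.9587) cross=-39.502
θ=244°:   branch - wants cross < 0 → take C=(6.3584,-4.9587) (cross=-39.502)
θ=244°: ex = (C−B)/|BC| = (0.9592,-0.2828); ey = (0.2828,0.9592)
θ=244°: P = B + 1.81·ex + 0.88·ey = (0.6699,-2.3641)

θ=69°: 2.66 1.56
θ=244°: 0.67 -2.36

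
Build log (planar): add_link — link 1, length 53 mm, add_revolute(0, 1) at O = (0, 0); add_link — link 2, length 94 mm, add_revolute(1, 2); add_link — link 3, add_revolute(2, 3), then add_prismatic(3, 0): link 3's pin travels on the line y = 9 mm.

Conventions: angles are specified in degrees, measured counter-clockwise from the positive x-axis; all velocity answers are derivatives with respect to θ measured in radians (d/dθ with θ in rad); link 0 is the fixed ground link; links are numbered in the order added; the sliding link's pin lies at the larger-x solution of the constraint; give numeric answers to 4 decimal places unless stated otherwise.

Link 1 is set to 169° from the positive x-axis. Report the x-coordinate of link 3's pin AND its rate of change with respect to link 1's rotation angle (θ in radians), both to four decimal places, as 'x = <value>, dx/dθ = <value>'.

geometry: r = 53 mm, L = 94 mm, e = 9 mm
crank pin P = (r cos θ, r sin θ) = (-52.026241, 10.112877)
h = r sin θ − e = 10.112877 − 9 = 1.112877
x = r cos θ + √(L² − h²) = -52.026241 + 93.993412 = 41.967171
dx/dθ = −r sin θ − h·r cos θ/√(L² − h²) (θ in radians; h = 1.112877) = -9.496889

x = 41.9672, dx/dθ = -9.4969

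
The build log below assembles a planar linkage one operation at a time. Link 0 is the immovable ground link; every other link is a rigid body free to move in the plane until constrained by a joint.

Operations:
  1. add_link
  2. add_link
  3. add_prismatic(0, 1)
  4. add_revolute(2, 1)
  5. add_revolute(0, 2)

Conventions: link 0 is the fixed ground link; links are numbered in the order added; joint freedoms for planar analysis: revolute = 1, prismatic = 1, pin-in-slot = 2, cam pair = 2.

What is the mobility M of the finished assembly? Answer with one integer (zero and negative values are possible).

ground; <1,0,0>
#1 <2,0,0>
#2 <3,0,0>
P:0↔1 J1 <3,1,0>
R:2↔1 J1 <3,2,0>
R:0↔2 J1 <3,3,0>
3×2 − 2×3 − 1×0 = 0

M = 0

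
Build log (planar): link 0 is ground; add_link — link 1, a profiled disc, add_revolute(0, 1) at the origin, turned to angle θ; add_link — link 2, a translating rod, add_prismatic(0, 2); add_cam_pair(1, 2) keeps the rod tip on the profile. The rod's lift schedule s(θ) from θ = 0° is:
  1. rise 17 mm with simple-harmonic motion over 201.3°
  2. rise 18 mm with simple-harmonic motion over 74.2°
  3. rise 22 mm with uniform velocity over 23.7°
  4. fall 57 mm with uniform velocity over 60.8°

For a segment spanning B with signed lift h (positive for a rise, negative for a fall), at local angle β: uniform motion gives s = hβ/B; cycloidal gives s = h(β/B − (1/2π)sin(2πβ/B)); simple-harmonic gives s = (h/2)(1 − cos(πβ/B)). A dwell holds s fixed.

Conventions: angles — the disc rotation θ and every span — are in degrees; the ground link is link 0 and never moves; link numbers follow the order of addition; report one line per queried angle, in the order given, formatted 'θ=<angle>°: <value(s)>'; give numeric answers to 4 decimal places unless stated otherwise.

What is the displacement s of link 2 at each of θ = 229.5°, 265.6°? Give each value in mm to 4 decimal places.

seg 1 [0°–201.3°] simple-harmonic, h=17: full span → s += 17 → s = 17.0000
seg 2 [201.3°–275.5°] simple-harmonic, h=18: θ=229.5° here. β=28.2, B=74.2. 18/2·(1 − cos(π·0.3801)) = 5.6883 → s = 22.6883
seg 2 [201.3°–275.5°] simple-harmonic, h=18: θ=265.6° here. β=64.3, B=74.2. 18/2·(1 − cos(π·0.8666)) = 17.2209 → s = 34.2209

θ=229.5°: 22.6883
θ=265.6°: 34.2209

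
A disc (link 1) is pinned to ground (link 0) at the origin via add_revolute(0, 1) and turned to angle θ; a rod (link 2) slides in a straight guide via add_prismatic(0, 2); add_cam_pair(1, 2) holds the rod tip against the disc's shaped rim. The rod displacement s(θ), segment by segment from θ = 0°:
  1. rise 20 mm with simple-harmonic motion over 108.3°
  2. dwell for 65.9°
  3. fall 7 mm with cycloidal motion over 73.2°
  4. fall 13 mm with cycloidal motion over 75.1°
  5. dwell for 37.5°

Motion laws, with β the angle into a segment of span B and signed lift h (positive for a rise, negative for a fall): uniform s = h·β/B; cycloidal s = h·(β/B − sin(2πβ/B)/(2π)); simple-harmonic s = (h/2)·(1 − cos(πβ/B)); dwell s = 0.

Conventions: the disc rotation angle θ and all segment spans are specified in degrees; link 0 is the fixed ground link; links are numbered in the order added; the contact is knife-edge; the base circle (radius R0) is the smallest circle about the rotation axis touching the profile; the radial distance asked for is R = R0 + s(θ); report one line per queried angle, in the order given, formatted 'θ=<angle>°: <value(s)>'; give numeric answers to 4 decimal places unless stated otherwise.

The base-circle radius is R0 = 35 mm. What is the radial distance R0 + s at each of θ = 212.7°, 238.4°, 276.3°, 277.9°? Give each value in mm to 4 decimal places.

segment 1 (0° to 108.3°, simple-harmonic, h = 20) is passed completely: s = 0.0000 + (20) = 20.0000
segment 2 (108.3° to 174.2°, dwell): s unchanged at 20.0000
θ = 212.7° falls in segment 3 (174.2° to 247.4°, cycloidal, h = -7): β = 212.7 − 174.2 = 38.5°, B = 73.2°; Δs = -7·(0.5260 − sin(2π·0.5260)/(2π)) = -3.8626; s = 20.0000 − 3.8626 = 16.1374
θ = 238.4° falls in segment 3 (174.2° to 247.4°, cycloidal, h = -7): β = 238.4 − 174.2 = 64.2°, B = 73.2°; Δs = -7·(0.8770 − sin(2π·0.8770)/(2π)) = -6.9169; s = 20.0000 − 6.9169 = 13.0831
segment 3 (174.2° to 247.4°, cycloidal, h = -7) is passed completely: s = 20.0000 + (-7) = 13.0000
θ = 276.3° falls in segment 4 (247.4° to 322.5°, cycloidal, h = -13): β = 276.3 − 247.4 = 28.9°, B = 75.1°; Δs = -13·(0.3848 − sin(2π·0.3848)/(2π)) = -3.6326; s = 13.0000 − 3.6326 = 9.3674
θ = 277.9° falls in segment 4 (247.4° to 322.5°, cycloidal, h = -13): β = 277.9 − 247.4 = 30.5°, B = 75.1°; Δs = -13·(0.4061 − sin(2π·0.4061)/(2π)) = -4.1288; s = 13.0000 − 4.1288 = 8.8712
θ=212.7°: R = R0 + s = 35 + 16.1374 = 51.1374
θ=238.4°: R = R0 + s = 35 + 13.0831 = 48.0831
θ=276.3°: R = R0 + s = 35 + 9.3674 = 44.3674
θ=277.9°: R = R0 + s = 35 + 8.8712 = 43.8712

θ=212.7°: 51.1374
θ=238.4°: 48.0831
θ=276.3°: 44.3674
θ=277.9°: 43.8712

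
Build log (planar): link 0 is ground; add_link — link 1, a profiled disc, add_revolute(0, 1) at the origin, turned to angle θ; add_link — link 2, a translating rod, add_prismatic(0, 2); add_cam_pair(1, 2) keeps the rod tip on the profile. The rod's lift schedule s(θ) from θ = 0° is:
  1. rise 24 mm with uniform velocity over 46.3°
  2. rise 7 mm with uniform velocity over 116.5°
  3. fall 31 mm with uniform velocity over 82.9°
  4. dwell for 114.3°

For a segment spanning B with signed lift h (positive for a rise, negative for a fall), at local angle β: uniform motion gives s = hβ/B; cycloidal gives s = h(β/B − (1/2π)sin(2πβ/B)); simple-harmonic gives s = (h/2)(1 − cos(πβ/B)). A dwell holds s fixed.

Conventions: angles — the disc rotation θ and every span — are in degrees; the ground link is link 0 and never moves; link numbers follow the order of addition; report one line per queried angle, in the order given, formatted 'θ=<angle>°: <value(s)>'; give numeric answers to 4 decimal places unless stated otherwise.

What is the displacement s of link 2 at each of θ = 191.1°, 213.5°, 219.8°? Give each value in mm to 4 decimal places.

seg 1 [0°–46.3°] uniform, h=24: full span → s += 24 → s = 24.0000
seg 2 [46.3°–162.8°] uniform, h=7: full span → s += 7 → s = 31.0000
seg 3 [162.8°–245.7°] uniform, h=-31: θ=191.1° here. β=28.3, B=82.9. -31·28.3/82.9 = -10.5826 → s = 20.4174
seg 3 [162.8°–245.7°] uniform, h=-31: θ=213.5° here. β=50.7, B=82.9. -31·50.7/82.9 = -18.9590 → s = 12.0410
seg 3 [162.8°–245.7°] uniform, h=-31: θ=219.8° here. β=57, B=82.9. -31·57/82.9 = -21.3148 → s = 9.6852

θ=191.1°: 20.4174
θ=213.5°: 12.0410
θ=219.8°: 9.6852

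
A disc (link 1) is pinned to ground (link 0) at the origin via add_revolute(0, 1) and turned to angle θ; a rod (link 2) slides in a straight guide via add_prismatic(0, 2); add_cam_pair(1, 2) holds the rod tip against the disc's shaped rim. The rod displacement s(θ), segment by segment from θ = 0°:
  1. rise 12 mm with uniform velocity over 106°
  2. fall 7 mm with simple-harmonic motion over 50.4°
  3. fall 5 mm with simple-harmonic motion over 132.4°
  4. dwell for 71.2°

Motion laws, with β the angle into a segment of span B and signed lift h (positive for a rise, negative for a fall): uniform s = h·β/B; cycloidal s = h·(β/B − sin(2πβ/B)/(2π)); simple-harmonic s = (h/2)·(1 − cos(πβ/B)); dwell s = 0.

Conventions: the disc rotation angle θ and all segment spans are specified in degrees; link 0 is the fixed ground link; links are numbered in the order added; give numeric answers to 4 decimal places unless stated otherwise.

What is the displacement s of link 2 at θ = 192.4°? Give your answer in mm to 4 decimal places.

segment 1 (0° to 106°, uniform, h = 12) is passed completely: s = 0.0000 + (12) = 12.0000
segment 2 (106° to 156.4°, simple-harmonic, h = -7) is passed completely: s = 12.0000 + (-7) = 5.0000
θ = 192.4° falls in segment 3 (156.4° to 288.8°, simple-harmonic, h = -5): β = 192.4 − 156.4 = 36°, B = 132.4°; Δs = -5/2·(1 − cos(π·0.2719)) = -0.8580; s = 5.0000 − 0.8580 = 4.1420

4.1420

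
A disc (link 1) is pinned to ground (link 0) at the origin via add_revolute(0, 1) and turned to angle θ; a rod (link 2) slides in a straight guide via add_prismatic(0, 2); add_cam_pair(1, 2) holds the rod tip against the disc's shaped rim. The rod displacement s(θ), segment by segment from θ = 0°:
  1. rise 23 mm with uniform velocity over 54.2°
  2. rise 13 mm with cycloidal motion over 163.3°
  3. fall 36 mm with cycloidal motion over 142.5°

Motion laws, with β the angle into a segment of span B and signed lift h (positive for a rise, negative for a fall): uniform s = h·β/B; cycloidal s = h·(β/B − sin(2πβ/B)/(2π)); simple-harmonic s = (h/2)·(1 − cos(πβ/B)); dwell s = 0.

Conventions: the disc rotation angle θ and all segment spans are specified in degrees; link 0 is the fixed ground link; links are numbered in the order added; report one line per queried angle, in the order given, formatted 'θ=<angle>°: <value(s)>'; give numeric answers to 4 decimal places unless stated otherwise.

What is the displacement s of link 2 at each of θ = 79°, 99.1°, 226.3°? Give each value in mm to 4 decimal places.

segment 1 (0° to 54.2°, uniform, h = 23) is passed completely: s = 0.0000 + (23) = 23.0000
θ = 79° falls in segment 2 (54.2° to 217.5°, cycloidal, h = 13): β = 79 − 54.2 = 24.8°, B = 163.3°; Δs = 13·(0.1519 − sin(2π·0.1519)/(2π)) = 0.2863; s = 23.0000 + 0.2863 = 23.2863
θ = 99.1° falls in segment 2 (54.2° to 217.5°, cycloidal, h = 13): β = 99.1 − 54.2 = 44.9°, B = 163.3°; Δs = 13·(0.2750 − sin(2π·0.2750)/(2π)) = 1.5308; s = 23.0000 + 1.5308 = 24.5308
segment 2 (54.2° to 217.5°, cycloidal, h = 13) is passed completely: s = 23.0000 + (13) = 36.0000
θ = 226.3° falls in segment 3 (217.5° to 360°, cycloidal, h = -36): β = 226.3 − 217.5 = 8.8°, B = 142.5°; Δs = -36·(0.0618 − sin(2π·0.0618)/(2π)) = -0.0554; s = 36.0000 − 0.0554 = 35.9446

θ=79°: 23.2863
θ=99.1°: 24.5308
θ=226.3°: 35.9446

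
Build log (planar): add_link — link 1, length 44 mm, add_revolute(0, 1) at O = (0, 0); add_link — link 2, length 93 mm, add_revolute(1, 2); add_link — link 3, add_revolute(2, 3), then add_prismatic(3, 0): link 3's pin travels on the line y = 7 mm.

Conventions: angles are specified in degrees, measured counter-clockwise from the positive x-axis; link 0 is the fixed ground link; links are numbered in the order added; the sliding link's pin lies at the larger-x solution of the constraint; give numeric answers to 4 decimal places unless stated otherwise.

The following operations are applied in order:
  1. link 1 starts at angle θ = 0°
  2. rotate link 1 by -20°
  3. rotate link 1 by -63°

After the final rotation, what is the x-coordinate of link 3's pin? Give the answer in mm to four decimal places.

geometry: r = 44 mm, L = 93 mm, e = 7 mm; θ starts at 0°
rotate link 1 by -20°: θ ← 0° -20° = -20°
rotate link 1 by -63°: θ ← -20° -63° = -83°
crank pin P = (r cos θ, r sin θ) = (5.362251, -43.672031)
h = r sin θ − e = -43.672031 − 7 = -50.672031
x = r cos θ + √(L² − h²) = 5.362251 + 77.982981 = 83.345232

83.3452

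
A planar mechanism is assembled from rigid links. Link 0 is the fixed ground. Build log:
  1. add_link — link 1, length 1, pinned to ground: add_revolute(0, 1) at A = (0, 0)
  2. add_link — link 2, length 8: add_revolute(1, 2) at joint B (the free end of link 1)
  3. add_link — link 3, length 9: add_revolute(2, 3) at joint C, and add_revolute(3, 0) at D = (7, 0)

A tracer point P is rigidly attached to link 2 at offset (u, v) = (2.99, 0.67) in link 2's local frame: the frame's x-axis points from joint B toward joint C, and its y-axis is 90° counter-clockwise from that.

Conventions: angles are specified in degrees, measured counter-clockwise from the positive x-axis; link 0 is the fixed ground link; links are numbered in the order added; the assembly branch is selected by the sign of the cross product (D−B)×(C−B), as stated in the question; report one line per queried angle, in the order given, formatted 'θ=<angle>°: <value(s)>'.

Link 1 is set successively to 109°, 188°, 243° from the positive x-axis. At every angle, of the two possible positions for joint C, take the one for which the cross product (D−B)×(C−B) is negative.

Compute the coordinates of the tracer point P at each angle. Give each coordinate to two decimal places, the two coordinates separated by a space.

A=(0,0), D=(7.00,0)
θ=109°: B = A + 1.00·(cos109°, sin109°) = (-0.3256, 0.9455)
θ=109°: |BD| = 7.3863
θ=109°: circle(B,8.00) ∩ circle(D,9.00): a=2.5424, h=7.5853
θ=109°:   candidates: C₊=(3.1669,8.1429) cross=56.027; C₋=(1.2249,-6.9028) cross=-56.027
θ=109°:   branch - wants cross < 0 → take C=(1.2249,-6.9028) (cross=-56.027)
θ=109°: ex = (C−B)/|BC| = (0.1938,-0.9810); ey = (0.9810,0.1938)
θ=109°: P = B + 2.99·ex + 0.67·ey = (0.9112,-1.8579)
θ=188°: B = A + 1.00·(cos188°, sin188°) = (-0.9903, -0.1392)
θ=188°: |BD| = 7.9915
θ=188°: circle(B,8.00) ∩ circle(D,9.00): a=2.9321, h=7.4433
θ=188°:   candidates: C₊=(1.8118,7.3541) cross=59.483; C₋=(2.0710,-7.5303) cross=-59.483
θ=188°:   branch - wants cross < 0 → take C=(2.0710,-7.5303) (cross=-59.483)
θ=188°: ex = (C−B)/|BC| = (0.3827,-0.9239); ey = (0.9239,0.3827)
θ=188°: P = B + 2.99·ex + 0.67·ey = (0.7729,-2.6452)
θ=243°: B = A + 1.00·(cos243°, sin243°) = (-0.4540, -0.8910)
θ=243°: |BD| = 7.5071
θ=243°: circle(B,8.00) ∩ circle(D,9.00): a=2.6213, h=7.5584
θ=243°:   candidates: C₊=(1.2516,6.9251) cross=56.741; C₋=(3.0458,-8.0848) cross=-56.741
θ=243°:   branch - wants cross < 0 → take C=(3.0458,-8.0848) (cross=-56.741)
θ=243°: ex = (C−B)/|BC| = (0.4375,-0.8992); ey = (0.8992,0.4375)
θ=243°: P = B + 2.99·ex + 0.67·ey = (1.4566,-3.2866)

θ=109°: 0.91 -1.86
θ=188°: 0.77 -2.65
θ=243°: 1.46 -3.29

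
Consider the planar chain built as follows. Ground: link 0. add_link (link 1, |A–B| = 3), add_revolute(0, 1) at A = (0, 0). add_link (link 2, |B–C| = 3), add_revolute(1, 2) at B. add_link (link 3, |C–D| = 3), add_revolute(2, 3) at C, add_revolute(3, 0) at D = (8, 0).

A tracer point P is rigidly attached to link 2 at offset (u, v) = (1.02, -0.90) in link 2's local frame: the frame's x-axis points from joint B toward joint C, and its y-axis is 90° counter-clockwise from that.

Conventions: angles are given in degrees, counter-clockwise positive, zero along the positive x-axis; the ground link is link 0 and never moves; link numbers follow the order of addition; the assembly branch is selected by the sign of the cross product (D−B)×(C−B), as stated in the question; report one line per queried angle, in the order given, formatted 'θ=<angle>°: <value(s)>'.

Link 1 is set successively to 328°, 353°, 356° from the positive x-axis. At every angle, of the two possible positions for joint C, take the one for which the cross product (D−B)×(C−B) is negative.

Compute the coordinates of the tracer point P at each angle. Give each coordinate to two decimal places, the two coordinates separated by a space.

A=(0,0), D=(8.00,0)
θ=328°: B = A + 3.00·(cos328°, sin328°) = (2.5441, -1.5898)
θ=328°: |BD| = 5.6828
θ=328°: circle(B,3.00) ∩ circle(D,3.00): a=2.8414, h=0.9626
θ=328°:   candidates: C₊=(5.0028,0.1293) cross=5.470; C₋=(5.5414,-1.7190) cross=-5.470
θ=328°:   branch - wants cross < 0 → take C=(5.5414,-1.7190) (cross=-5.470)
θ=328°: ex = (C−B)/|BC| = (0.9991,-0.0431); ey = (0.0431,0.9991)
θ=328°: P = B + 1.02·ex + -0.90·ey = (3.5244,-2.5329)
θ=353°: B = A + 3.00·(cos353°, sin353°) = (2.9776, -0.3656)
θ=353°: |BD| = 5.0357
θ=353°: circle(B,3.00) ∩ circle(D,3.00): a=2.5178, h=1.6311
θ=353°:   candidates: C₊=(5.3704,1.4440) cross=8.214; C₋=(5.6072,-1.8096) cross=-8.214
θ=353°:   branch - wants cross < 0 → take C=(5.6072,-1.8096) (cross=-8.214)
θ=353°: ex = (C−B)/|BC| = (0.8765,-0.4813); ey = (0.4813,0.8765)
θ=353°: P = B + 1.02·ex + -0.90·ey = (3.4385,-1.6455)
θ=356°: B = A + 3.00·(cos356°, sin356°) = (2.9927, -0.2093)
θ=356°: |BD| = 5.0117
θ=356°: circle(B,3.00) ∩ circle(D,3.00): a=2.5058, h=1.6495
θ=356°:   candidates: C₊=(5.4275,1.5434) cross=8.267; C₋=(5.5652,-1.7527) cross=-8.267
θ=356°:   branch - wants cross < 0 → take C=(5.5652,-1.7527) (cross=-8.267)
θ=356°: ex = (C−B)/|BC| = (0.8575,-0.5145); ey = (0.5145,0.8575)
θ=356°: P = B + 1.02·ex + -0.90·ey = (3.4043,-1.5058)

θ=328°: 3.52 -2.53
θ=353°: 3.44 -1.65
θ=356°: 3.40 -1.51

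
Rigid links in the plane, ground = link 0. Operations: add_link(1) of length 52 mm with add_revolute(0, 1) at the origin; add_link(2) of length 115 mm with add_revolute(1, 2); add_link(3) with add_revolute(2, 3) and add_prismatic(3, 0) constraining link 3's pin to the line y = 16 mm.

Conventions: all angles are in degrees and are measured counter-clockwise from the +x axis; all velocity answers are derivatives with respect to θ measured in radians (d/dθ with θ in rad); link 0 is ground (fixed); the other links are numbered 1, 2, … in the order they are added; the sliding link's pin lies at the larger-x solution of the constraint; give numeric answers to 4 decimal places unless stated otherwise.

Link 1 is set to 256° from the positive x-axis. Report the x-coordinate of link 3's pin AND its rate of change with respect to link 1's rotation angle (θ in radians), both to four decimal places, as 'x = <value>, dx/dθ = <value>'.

geometry: r = 52 mm, L = 115 mm, e = 16 mm
crank pin P = (r cos θ, r sin θ) = (-12.579939, -50.455378)
h = r sin θ − e = -50.455378 − 16 = -66.455378
x = r cos θ + √(L² − h²) = -12.579939 + 93.854583 = 81.274645
dx/dθ = −r sin θ − h·r cos θ/√(L² − h²) (θ in radians; h = -66.455378) = 41.547932

x = 81.2746, dx/dθ = 41.5479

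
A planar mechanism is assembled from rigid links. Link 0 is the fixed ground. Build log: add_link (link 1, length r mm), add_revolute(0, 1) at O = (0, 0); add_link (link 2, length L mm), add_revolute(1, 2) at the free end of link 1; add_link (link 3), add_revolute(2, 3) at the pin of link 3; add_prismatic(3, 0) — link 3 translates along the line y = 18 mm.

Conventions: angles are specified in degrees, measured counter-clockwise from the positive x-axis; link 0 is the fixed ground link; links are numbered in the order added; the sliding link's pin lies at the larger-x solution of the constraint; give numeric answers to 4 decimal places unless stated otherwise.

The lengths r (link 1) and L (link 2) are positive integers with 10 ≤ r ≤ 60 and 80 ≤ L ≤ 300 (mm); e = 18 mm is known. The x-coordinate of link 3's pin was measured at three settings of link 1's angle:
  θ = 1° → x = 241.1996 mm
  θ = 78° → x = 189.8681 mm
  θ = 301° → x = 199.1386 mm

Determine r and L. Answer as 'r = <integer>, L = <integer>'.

constraint per measurement: (x − r cos θ)² + (r sin θ − e)² = L²
subtracting the θ₁ and θ₂ equations cancels the r² and L² terms:
r = (x₁² − x₂²) / (2[(x₁cos θ₁ + e sin θ₁) − (x₂cos θ₂ + e sin θ₂)]) = 60.0000 → r = 60
L² = (x₁ − r cos θ₁)² + (r sin θ₁ − e)² = 33124.0061 → L = 182.0000 → L = 182
check at θ₃=301°: x = 199.1386 (printed 199.1386) ✓

r = 60, L = 182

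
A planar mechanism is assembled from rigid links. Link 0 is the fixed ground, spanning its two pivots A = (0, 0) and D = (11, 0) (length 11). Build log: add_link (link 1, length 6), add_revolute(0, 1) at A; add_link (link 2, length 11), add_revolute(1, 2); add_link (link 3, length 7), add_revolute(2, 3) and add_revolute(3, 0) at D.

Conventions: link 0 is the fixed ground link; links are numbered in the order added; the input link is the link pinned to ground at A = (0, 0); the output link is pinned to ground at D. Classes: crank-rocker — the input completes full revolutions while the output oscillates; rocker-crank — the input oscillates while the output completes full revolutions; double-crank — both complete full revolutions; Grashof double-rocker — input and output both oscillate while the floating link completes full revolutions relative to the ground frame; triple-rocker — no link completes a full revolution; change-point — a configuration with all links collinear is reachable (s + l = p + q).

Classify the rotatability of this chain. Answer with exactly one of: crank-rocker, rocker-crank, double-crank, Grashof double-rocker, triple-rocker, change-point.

lengths: ground=11, input=6, coupler=11, output=7
sorted: s=6 (shortest), l=11 (longest), p+q=18
s + l = 17 vs p + q = 18
s + l < p + q (Grashof) with shortest = input link → crank-rocker

crank-rocker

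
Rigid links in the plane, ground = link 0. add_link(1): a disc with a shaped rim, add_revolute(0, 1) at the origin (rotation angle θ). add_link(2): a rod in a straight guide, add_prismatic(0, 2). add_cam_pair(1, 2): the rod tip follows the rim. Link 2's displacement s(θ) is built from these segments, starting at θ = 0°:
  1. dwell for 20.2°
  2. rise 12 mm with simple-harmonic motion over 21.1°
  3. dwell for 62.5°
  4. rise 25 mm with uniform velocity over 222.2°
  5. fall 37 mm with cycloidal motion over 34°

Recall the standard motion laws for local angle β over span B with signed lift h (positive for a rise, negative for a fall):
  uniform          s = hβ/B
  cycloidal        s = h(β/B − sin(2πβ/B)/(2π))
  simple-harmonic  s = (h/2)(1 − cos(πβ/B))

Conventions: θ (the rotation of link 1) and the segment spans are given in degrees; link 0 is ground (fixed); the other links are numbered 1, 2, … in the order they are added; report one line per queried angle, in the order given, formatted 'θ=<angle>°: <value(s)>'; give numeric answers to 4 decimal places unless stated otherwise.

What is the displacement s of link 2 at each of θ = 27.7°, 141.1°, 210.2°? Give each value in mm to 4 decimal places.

segment 1 (0° to 20.2°, dwell): s unchanged at 0.0000
θ = 27.7° falls in segment 2 (20.2° to 41.3°, simple-harmonic, h = 12): β = 27.7 − 20.2 = 7.5°, B = 21.1°; Δs = 12/2·(1 − cos(π·0.3555)) = 3.3680; s = 0.0000 + 3.3680 = 3.3680
segment 2 (20.2° to 41.3°, simple-harmonic, h = 12) is passed completely: s = 0.0000 + (12) = 12.0000
segment 3 (41.3° to 103.8°, dwell): s unchanged at 12.0000
θ = 141.1° falls in segment 4 (103.8° to 326°, uniform, h = 25): β = 141.1 − 103.8 = 37.3°, B = 222.2°; Δs = 25·37.3/222.2 = 4.1967; s = 12.0000 + 4.1967 = 16.1967
θ = 210.2° falls in segment 4 (103.8° to 326°, uniform, h = 25): β = 210.2 − 103.8 = 106.4°, B = 222.2°; Δs = 25·106.4/222.2 = 11.9712; s = 12.0000 + 11.9712 = 23.9712

θ=27.7°: 3.3680
θ=141.1°: 16.1967
θ=210.2°: 23.9712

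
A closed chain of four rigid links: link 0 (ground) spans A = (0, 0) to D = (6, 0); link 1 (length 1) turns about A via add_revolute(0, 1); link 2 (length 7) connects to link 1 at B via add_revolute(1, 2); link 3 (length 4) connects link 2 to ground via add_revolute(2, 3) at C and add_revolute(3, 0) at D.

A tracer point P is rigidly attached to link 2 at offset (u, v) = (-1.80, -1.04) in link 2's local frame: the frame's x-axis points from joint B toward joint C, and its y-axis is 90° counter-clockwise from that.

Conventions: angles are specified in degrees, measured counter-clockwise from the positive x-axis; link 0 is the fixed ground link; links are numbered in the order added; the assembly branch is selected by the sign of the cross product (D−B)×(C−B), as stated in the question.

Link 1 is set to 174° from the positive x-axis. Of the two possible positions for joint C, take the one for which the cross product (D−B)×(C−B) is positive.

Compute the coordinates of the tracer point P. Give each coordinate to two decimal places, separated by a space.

A=(0,0), D=(6.00,0)
B = A + 1.00·(cos174°, sin174°) = (-0.9945, 0.1045)
|BD| = 6.9953
circle(B,7.00) ∩ circle(D,4.00): a=5.8564, h=3.8344
  candidates: C₊=(4.9185,3.8510) cross=26.823; C₋=(4.8039,-3.8170) cross=-26.823
  branch + wants cross > 0 → take C=(4.9185,3.8510) (cross=26.823)
ex = (C−B)/|BC| = (0.8447,0.5352); ey = (-0.5352,0.8447)
P = B + -1.80·ex + -1.04·ey = (-1.9584,-1.7374)

-1.96 -1.74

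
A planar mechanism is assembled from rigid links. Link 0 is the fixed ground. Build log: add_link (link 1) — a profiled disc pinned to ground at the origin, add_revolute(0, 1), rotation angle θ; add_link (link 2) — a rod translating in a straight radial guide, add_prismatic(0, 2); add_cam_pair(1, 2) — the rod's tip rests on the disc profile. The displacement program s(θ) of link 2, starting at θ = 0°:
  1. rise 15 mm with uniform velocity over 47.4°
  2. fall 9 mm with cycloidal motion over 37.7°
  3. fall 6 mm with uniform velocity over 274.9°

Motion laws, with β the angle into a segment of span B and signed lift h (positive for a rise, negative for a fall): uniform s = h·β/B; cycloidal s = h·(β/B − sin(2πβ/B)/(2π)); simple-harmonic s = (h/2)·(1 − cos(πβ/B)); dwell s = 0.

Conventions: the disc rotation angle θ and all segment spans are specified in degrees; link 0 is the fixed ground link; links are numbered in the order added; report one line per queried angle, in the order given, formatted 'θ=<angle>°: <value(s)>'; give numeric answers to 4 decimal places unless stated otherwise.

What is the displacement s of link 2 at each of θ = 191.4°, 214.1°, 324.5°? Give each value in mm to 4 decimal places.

seg 1 [0°–47.4°] uniform, h=15: full span → s += 15 → s = 15.0000
seg 2 [47.4°–85.1°] cycloidal, h=-9: full span → s += -9 → s = 6.0000
seg 3 [85.1°–360°] uniform, h=-6: θ=191.4° here. β=106.3, B=274.9. -6·106.3/274.9 = -2.3201 → s = 3.6799
seg 3 [85.1°–360°] uniform, h=-6: θ=214.1° here. β=129, B=274.9. -6·129/274.9 = -2.8156 → s = 3.1844
seg 3 [85.1°–360°] uniform, h=-6: θ=324.5° here. β=239.4, B=274.9. -6·239.4/274.9 = -5.2252 → s = 0.7748

θ=191.4°: 3.6799
θ=214.1°: 3.1844
θ=324.5°: 0.7748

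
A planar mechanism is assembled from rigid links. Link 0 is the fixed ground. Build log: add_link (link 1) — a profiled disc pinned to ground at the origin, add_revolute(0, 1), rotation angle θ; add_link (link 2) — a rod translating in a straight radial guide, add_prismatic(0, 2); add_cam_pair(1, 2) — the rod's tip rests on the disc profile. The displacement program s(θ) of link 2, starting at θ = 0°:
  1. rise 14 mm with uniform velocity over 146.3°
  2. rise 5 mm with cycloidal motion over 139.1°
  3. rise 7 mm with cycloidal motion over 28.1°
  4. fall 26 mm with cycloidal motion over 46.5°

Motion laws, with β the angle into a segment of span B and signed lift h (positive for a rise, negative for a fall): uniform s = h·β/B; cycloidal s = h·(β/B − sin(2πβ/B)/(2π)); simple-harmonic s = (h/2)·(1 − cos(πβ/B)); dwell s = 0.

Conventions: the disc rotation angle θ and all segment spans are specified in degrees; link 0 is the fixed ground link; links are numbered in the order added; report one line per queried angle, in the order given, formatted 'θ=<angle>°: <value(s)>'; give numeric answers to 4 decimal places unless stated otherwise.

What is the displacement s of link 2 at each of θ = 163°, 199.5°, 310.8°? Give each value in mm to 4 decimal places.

seg 1 [0°–146.3°] uniform, h=14: full span → s += 14 → s = 14.0000
seg 2 [146.3°–285.4°] cycloidal, h=5: θ=163° here. β=16.7, B=139.1. 5·(0.1201 − sin(2π·0.1201)/(2π)) = 0.0553 → s = 14.0553
seg 2 [146.3°–285.4°] cycloidal, h=5: θ=199.5° here. β=53.2, B=139.1. 5·(0.3825 − sin(2π·0.3825)/(2π)) = 1.3766 → s = 15.3766
seg 2 [146.3°–285.4°] cycloidal, h=5: full span → s += 5 → s = 19.0000
seg 3 [285.4°–313.5°] cycloidal, h=7: θ=310.8° here. β=25.4, B=28.1. 7·(0.9039 − sin(2π·0.9039)/(2π)) = 6.9599 → s = 25.9599

θ=163°: 14.0553
θ=199.5°: 15.3766
θ=310.8°: 25.9599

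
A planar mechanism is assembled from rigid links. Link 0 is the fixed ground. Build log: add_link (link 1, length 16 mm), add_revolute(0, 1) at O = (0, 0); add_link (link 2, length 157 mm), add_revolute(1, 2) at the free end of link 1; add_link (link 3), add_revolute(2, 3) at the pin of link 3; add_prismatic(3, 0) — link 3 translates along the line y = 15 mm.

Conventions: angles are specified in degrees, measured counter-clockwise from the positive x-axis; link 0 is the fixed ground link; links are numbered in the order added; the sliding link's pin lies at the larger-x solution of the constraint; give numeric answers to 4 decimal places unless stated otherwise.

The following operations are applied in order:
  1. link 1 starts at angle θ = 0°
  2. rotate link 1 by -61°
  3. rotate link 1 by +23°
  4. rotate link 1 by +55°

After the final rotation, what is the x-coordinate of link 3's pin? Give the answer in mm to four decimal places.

geometry: r = 16 mm, L = 157 mm, e = 15 mm; θ starts at 0°
rotate link 1 by -61°: θ ← 0° -61° = -61°
rotate link 1 by +23°: θ ← -61° +23° = -38°
rotate link 1 by +55°: θ ← -38° +55° = 17°
crank pin P = (r cos θ, r sin θ) = (15.300876, 4.677947)
h = r sin θ − e = 4.677947 − 15 = -10.322053
x = r cos θ + √(L² − h²) = 15.300876 + 156.660318 = 171.961194

171.9612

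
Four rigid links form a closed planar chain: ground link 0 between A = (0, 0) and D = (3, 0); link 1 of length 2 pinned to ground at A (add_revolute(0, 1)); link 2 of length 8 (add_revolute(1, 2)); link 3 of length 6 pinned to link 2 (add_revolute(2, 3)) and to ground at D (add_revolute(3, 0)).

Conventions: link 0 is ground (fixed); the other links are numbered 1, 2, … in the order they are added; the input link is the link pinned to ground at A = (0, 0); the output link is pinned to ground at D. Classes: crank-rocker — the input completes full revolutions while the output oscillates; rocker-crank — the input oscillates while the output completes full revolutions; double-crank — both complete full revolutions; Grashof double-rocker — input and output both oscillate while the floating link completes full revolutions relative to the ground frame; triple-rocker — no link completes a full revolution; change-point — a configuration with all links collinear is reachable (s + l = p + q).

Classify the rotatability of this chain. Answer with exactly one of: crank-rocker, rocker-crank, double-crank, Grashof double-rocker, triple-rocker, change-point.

lengths: ground=3, input=2, coupler=8, output=6
sorted: s=2 (shortest), l=8 (longest), p+q=9
s + l = 10 vs p + q = 9
s + l > p + q → non-Grashof → no link fully rotates → triple-rocker

triple-rocker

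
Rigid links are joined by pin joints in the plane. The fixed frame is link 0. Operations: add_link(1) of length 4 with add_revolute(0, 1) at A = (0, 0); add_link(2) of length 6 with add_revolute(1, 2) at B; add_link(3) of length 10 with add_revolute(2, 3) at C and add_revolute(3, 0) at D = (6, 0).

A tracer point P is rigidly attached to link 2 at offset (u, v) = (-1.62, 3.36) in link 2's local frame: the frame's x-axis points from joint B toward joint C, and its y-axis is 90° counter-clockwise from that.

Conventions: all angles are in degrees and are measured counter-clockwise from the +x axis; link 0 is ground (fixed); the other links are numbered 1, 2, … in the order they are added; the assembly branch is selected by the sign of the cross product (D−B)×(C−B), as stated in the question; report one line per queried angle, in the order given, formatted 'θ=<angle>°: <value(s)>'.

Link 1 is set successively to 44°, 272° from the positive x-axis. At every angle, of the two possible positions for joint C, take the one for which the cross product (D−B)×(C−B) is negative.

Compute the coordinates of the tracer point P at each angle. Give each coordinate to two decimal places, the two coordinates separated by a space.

A=(0,0), D=(6.00,0)
θ=44°: B = A + 4.00·(cos44°, sin44°) = (2.8774, 2.7786)
θ=44°: |BD| = 4.1799
θ=44°: circle(B,6.00) ∩ circle(D,10.00): a=-5.5657, h=2.2412
θ=44°:   candidates: C₊=(0.2093,8.1528) cross=9.368; C₋=(-2.7704,4.8042) cross=-9.368
θ=44°:   branch - wants cross < 0 → take C=(-2.7704,4.8042) (cross=-9.368)
θ=44°: ex = (C−B)/|BC| = (-0.9413,0.3376); ey = (-0.3376,-0.9413)
θ=44°: P = B + -1.62·ex + 3.36·ey = (3.2680,-0.9310)
θ=272°: B = A + 4.00·(cos272°, sin272°) = (0.1396, -3.9976)
θ=272°: |BD| = 7.0940
θ=272°: circle(B,6.00) ∩ circle(D,10.00): a=-0.9639, h=5.9221
θ=272°:   candidates: C₊=(-3.9938,0.3516) cross=42.011; C₋=(2.6805,-9.4330) cross=-42.011
θ=272°:   branch - wants cross < 0 → take C=(2.6805,-9.4330) (cross=-42.011)
θ=272°: ex = (C−B)/|BC| = (0.4235,-0.9059); ey = (0.9059,0.4235)
θ=272°: P = B + -1.62·ex + 3.36·ey = (2.4974,-1.1071)

θ=44°: 3.27 -0.93
θ=272°: 2.50 -1.11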